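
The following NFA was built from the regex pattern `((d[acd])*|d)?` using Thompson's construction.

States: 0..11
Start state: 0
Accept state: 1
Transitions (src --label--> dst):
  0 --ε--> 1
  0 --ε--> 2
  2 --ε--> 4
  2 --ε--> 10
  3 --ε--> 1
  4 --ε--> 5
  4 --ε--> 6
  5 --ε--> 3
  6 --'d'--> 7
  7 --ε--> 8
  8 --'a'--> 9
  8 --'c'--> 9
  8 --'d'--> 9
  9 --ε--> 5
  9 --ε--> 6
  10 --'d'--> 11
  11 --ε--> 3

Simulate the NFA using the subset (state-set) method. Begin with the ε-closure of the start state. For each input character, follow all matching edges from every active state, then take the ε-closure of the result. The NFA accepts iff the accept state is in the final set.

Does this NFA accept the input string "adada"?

Answer: REJECT

Trace:
start: ε-closure({0}) = {0,1,2,3,4,5,6,10}
'a' @ 1: {}  — no active states
rest 'dada' ignored (set empty)
end set {} — state 1 not in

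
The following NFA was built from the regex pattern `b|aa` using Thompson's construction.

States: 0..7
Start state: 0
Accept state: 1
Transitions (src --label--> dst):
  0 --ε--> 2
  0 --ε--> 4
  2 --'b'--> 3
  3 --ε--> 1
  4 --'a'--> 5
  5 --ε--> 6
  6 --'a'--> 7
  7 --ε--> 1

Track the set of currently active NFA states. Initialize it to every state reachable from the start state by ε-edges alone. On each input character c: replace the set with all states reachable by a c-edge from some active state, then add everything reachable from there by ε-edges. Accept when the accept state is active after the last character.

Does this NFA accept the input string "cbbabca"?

Answer: REJECT

Trace:
start: ε-closure({0}) = {0,2,4}
'c' @ 1: {}  — state set empty
rest 'bbabca' ignored (set empty)
after full input: {}  (accept=1 not in)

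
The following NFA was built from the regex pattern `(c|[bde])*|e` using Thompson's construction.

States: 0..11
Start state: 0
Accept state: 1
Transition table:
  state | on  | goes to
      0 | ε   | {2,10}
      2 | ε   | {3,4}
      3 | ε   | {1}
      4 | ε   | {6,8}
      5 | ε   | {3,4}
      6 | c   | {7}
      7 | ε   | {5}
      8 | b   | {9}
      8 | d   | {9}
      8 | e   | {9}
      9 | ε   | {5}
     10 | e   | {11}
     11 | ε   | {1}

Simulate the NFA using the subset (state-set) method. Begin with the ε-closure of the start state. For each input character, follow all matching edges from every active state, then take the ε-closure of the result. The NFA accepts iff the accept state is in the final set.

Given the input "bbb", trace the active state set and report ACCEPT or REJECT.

initial (ε-close {0}): {0,1,2,3,4,6,8,10}
'b' @ 1: {1,3,4,5,6,8,9}  ✓accept
'b' @ 2: {1,3,4,5,6,8,9}  ✓accept
'b' @ 3: {1,3,4,5,6,8,9}  ✓accept
end set {1,3,4,5,6,8,9} — state 1 in

Answer: ACCEPT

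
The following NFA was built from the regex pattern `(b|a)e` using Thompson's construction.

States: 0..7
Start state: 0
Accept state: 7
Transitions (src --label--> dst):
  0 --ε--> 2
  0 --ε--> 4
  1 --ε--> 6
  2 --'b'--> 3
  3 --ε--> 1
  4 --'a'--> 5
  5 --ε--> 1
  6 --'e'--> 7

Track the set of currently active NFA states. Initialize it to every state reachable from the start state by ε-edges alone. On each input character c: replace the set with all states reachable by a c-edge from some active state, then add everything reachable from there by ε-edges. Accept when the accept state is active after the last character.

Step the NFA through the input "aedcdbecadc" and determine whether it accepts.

S₀ = ε-closure({0}) = {0,2,4}
'a' @ 1: {1,5,6}
'e' @ 2: {7}  ✓accept
'd' @ 3: {}  — no active states
rest 'cdbecadc' ignored (set empty)
after full input: {}  (accept=7 not in)

Answer: REJECT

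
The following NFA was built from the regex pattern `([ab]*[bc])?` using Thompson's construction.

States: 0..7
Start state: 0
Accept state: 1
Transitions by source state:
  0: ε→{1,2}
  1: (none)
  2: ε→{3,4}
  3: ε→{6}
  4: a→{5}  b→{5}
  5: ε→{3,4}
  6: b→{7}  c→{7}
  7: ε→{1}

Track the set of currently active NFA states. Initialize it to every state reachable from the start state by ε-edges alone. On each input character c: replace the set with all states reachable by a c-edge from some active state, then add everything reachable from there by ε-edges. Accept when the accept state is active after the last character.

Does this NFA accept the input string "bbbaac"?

Answer: ACCEPT

Trace:
S₀ = ε-closure({0}) = {0,1,2,3,4,6}
'b' @ 1: {1,3,4,5,6,7}  ✓accept
'b' @ 2: {1,3,4,5,6,7}  ✓accept
'b' @ 3: {1,3,4,5,6,7}  ✓accept
'a' @ 4: {3,4,5,6}
'a' @ 5: {3,4,5,6}
'c' @ 6: {1,7}  ✓accept
after full input: {1,7}  (accept=1 in)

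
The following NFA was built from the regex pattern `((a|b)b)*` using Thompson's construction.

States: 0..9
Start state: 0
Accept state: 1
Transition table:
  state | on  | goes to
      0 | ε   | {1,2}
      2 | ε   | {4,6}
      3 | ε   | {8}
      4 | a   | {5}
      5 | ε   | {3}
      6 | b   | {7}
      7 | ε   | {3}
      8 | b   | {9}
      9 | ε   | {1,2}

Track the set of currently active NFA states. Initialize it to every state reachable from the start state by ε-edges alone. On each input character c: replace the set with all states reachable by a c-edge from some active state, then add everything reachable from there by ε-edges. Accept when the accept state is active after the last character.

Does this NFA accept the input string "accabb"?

Answer: REJECT

Trace:
start: ε-closure({0}) = {0,1,2,4,6}
'a' @ 1: {3,5,8}
'c' @ 2: {}  — no active states
rest 'cabb' ignored (set empty)
after full input: {}  (accept=1 not in)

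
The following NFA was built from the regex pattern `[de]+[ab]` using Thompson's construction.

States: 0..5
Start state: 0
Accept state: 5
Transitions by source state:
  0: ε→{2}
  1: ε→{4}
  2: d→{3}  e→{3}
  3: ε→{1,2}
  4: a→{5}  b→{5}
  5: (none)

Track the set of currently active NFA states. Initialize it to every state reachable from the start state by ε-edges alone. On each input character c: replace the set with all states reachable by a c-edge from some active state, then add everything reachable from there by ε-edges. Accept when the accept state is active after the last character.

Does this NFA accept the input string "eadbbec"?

Answer: REJECT

Derivation:
S₀ = ε-closure({0}) = {0,2}
'e' @ 1: {1,2,3,4}
'a' @ 2: {5}  (accept∈set)
'd' @ 3: {}  — no active states
rest 'bbec' ignored (set empty)
after full input: {}  (accept=5 not in)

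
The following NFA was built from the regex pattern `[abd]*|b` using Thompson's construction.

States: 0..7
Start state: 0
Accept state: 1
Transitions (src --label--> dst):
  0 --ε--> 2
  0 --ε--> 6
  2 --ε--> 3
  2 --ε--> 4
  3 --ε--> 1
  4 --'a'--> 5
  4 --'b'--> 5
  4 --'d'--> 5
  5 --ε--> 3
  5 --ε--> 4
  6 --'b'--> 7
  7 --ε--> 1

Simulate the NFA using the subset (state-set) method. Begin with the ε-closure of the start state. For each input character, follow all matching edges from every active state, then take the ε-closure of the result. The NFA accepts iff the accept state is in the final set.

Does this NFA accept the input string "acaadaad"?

Answer: REJECT

Trace:
S₀ = ε-closure({0}) = {0,1,2,3,4,6}
'a' @ 1: {1,3,4,5}  (accept∈set)
'c' @ 2: {}  — no active states
rest 'aadaad' ignored (set empty)
after full input: {}  (accept=1 not in)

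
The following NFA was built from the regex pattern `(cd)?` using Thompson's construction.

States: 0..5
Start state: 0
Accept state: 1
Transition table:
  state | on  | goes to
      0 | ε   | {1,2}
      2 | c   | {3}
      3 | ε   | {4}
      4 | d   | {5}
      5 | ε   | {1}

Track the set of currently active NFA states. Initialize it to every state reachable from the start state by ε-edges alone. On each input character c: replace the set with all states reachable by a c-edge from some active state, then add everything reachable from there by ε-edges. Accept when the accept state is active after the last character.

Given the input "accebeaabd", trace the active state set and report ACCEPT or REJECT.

start: ε-closure({0}) = {0,1,2}
'a' @ 1: {}  — no active states
rest 'ccebeaabd' ignored (set empty)
after full input: {}  (accept=1 not in)

Answer: REJECT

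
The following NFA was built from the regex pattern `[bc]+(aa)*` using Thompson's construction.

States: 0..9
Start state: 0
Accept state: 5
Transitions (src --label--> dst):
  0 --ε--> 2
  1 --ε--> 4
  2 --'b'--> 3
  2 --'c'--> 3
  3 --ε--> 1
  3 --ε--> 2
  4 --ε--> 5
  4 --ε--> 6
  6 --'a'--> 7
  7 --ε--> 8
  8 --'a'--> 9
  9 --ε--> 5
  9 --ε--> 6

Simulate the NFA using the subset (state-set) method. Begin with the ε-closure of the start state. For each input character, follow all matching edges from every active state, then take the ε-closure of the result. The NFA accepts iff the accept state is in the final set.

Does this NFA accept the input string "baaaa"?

Answer: ACCEPT

Trace:
start: ε-closure({0}) = {0,2}
'b' @ 1: {1,2,3,4,5,6}  (accept∈set)
'a' @ 2: {7,8}
'a' @ 3: {5,6,9}  (accept∈set)
'a' @ 4: {7,8}
'a' @ 5: {5,6,9}  (accept∈set)
after full input: {5,6,9}  (accept=5 in)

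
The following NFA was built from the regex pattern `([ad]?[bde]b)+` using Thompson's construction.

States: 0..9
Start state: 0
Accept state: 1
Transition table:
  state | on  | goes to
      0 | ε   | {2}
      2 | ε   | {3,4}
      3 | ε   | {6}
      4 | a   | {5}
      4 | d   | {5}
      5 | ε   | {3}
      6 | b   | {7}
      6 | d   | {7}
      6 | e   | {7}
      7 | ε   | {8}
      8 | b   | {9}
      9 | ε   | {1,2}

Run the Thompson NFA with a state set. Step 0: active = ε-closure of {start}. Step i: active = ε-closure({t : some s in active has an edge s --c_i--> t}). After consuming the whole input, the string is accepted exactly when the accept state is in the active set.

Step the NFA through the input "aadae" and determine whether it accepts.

Answer: REJECT

Steps:
initial (ε-close {0}): {0,2,3,4,6}
'a' @ 1: {3,5,6}
'a' @ 2: {}  — no active states
rest 'dae' ignored (set empty)
after full input: {}  (accept=1 not in)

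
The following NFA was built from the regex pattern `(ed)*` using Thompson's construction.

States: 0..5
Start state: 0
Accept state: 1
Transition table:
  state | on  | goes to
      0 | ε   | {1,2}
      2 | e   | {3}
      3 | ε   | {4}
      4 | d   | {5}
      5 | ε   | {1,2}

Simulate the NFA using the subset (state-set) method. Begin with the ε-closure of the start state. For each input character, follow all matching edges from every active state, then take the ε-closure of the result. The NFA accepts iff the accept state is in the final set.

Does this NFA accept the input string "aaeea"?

start: ε-closure({0}) = {0,1,2}
'a' @ 1: {}  — state set empty
rest 'aeea' ignored (set empty)
end set {} — state 1 not in

Answer: REJECT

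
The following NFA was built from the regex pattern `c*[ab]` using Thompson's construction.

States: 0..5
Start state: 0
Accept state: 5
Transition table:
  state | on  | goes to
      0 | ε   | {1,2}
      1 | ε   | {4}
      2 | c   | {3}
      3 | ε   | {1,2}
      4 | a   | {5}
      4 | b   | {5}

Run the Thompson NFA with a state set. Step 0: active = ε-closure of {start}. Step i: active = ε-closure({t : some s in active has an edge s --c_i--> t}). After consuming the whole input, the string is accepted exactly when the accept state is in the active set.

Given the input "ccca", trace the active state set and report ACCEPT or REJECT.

S₀ = ε-closure({0}) = {0,1,2,4}
'c' @ 1: {1,2,3,4}
'c' @ 2: {1,2,3,4}
'c' @ 3: {1,2,3,4}
'a' @ 4: {5}  ✓accept
final: {5}; accept 5 in set

Answer: ACCEPT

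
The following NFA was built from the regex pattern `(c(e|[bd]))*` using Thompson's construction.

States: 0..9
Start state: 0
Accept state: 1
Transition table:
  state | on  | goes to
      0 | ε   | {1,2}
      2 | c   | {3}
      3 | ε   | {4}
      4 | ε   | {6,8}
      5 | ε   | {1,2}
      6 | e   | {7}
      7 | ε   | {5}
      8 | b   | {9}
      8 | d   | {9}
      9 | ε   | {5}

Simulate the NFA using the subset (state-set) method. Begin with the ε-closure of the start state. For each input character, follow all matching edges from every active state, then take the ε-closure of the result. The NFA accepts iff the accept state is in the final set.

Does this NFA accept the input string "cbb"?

Answer: REJECT

Steps:
initial (ε-close {0}): {0,1,2}
'c' @ 1: {3,4,6,8}
'b' @ 2: {1,2,5,9}  (accept∈set)
'b' @ 3: {}  — dead — no transitions
after full input: {}  (accept=1 not in)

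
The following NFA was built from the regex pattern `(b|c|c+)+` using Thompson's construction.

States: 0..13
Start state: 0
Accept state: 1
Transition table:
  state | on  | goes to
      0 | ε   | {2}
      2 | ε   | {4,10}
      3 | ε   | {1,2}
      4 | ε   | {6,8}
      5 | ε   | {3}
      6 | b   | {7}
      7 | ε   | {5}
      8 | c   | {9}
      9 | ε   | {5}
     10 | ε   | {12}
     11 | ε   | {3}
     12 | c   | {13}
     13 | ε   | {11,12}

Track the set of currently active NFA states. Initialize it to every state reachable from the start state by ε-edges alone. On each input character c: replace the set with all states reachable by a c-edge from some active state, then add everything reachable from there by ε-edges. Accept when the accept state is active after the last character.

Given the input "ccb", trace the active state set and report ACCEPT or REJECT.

Answer: ACCEPT

Steps:
S₀ = ε-closure({0}) = {0,2,4,6,8,10,12}
'c' @ 1: {1,2,3,4,5,6,8,9,10,11,12,13}  [accepting]
'c' @ 2: {1,2,3,4,5,6,8,9,10,11,12,13}  [accepting]
'b' @ 3: {1,2,3,4,5,6,7,8,10,12}  [accepting]
final: {1,2,3,4,5,6,7,8,10,12}; accept 1 in set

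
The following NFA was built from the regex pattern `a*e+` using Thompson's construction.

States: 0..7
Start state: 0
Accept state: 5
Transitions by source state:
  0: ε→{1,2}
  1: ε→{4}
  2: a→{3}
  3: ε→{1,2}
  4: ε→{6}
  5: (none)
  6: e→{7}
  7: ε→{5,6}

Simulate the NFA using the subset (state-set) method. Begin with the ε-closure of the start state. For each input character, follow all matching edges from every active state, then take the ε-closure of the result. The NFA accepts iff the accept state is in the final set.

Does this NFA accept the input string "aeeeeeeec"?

Answer: REJECT

Derivation:
initial (ε-close {0}): {0,1,2,4,6}
'a' @ 1: {1,2,3,4,6}
'e' @ 2: {5,6,7}  (accept∈set)
'e' @ 3: {5,6,7}  (accept∈set)
'e' @ 4: {5,6,7}  (accept∈set)
'e' @ 5: {5,6,7}  (accept∈set)
'e' @ 6: {5,6,7}  (accept∈set)
'e' @ 7: {5,6,7}  (accept∈set)
'e' @ 8: {5,6,7}  (accept∈set)
'c' @ 9: {}  — state set empty
after full input: {}  (accept=5 not in)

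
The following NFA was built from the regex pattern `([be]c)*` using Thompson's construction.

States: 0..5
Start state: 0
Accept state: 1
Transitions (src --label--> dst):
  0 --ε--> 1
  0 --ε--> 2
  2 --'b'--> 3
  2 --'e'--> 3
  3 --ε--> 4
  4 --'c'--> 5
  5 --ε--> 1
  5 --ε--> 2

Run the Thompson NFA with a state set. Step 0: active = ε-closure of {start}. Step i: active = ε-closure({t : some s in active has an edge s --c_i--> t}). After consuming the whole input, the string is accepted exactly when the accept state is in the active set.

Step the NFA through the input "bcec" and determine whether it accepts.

Answer: ACCEPT

Steps:
start: ε-closure({0}) = {0,1,2}
'b' @ 1: {3,4}
'c' @ 2: {1,2,5}  [accepting]
'e' @ 3: {3,4}
'c' @ 4: {1,2,5}  [accepting]
after full input: {1,2,5}  (accept=1 in)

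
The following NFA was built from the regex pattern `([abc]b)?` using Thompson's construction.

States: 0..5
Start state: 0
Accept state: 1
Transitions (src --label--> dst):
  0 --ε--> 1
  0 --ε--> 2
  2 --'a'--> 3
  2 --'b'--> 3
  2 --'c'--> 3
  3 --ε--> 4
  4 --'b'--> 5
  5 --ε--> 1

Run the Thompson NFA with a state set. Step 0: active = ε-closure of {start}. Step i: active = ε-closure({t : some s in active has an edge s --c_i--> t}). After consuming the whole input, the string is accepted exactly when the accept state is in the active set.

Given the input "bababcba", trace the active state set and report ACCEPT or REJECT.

S₀ = ε-closure({0}) = {0,1,2}
'b' @ 1: {3,4}
'a' @ 2: {}  — state set empty
rest 'babcba' ignored (set empty)
after full input: {}  (accept=1 not in)

Answer: REJECT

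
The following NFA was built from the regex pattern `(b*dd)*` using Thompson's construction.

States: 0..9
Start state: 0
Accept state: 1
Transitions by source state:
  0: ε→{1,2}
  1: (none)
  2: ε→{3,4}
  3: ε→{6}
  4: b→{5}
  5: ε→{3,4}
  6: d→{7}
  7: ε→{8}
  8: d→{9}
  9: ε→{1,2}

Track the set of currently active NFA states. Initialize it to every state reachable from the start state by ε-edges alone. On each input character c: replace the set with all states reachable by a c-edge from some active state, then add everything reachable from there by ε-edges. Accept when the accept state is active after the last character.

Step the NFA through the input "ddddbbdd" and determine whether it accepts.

initial (ε-close {0}): {0,1,2,3,4,6}
'd' @ 1: {7,8}
'd' @ 2: {1,2,3,4,6,9}  (accept∈set)
'd' @ 3: {7,8}
'd' @ 4: {1,2,3,4,6,9}  (accept∈set)
'b' @ 5: {3,4,5,6}
'b' @ 6: {3,4,5,6}
'd' @ 7: {7,8}
'd' @ 8: {1,2,3,4,6,9}  (accept∈set)
end set {1,2,3,4,6,9} — state 1 in

Answer: ACCEPT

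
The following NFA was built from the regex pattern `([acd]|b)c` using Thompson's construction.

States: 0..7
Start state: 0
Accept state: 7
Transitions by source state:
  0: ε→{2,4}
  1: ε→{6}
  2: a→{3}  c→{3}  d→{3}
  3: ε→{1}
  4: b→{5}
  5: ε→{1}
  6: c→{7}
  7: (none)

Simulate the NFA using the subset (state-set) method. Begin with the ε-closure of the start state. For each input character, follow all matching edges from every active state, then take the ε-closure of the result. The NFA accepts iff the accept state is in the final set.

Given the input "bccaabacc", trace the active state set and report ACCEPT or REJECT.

S₀ = ε-closure({0}) = {0,2,4}
'b' @ 1: {1,5,6}
'c' @ 2: {7}  (accept∈set)
'c' @ 3: {}  — no active states
rest 'aabacc' ignored (set empty)
end set {} — state 7 not in

Answer: REJECT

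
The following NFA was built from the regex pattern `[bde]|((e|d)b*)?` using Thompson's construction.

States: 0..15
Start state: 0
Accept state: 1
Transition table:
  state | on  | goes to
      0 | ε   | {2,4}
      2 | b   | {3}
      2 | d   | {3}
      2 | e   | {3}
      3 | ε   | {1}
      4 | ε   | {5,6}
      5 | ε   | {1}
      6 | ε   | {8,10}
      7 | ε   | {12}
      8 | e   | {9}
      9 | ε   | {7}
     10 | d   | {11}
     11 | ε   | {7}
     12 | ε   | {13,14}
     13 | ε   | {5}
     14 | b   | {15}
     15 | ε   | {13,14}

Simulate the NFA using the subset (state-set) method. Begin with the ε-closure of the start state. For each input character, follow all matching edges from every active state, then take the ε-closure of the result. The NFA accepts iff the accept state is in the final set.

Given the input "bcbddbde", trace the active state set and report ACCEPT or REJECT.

Answer: REJECT

Trace:
initial (ε-close {0}): {0,1,2,4,5,6,8,10}
'b' @ 1: {1,3}  ✓accept
'c' @ 2: {}  — no active states
rest 'bddbde' ignored (set empty)
end set {} — state 1 not in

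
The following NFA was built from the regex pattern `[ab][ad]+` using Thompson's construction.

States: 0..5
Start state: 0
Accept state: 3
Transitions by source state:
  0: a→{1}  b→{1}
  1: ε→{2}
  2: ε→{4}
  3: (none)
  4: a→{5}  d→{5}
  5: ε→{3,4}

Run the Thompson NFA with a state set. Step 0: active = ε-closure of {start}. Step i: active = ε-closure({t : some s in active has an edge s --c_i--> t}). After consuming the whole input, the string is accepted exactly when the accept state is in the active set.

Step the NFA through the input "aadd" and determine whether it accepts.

Answer: ACCEPT

Trace:
S₀ = ε-closure({0}) = {0}
'a' @ 1: {1,2,4}
'a' @ 2: {3,4,5}  [accepting]
'd' @ 3: {3,4,5}  [accepting]
'd' @ 4: {3,4,5}  [accepting]
end set {3,4,5} — state 3 in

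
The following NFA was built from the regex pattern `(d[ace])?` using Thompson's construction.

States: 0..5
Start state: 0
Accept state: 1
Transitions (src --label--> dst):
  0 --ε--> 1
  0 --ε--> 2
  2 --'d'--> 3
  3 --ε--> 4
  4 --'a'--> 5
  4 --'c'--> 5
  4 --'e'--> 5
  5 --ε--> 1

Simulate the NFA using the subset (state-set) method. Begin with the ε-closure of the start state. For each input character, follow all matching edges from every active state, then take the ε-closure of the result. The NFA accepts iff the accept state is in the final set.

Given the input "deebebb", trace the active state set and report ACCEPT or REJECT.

Answer: REJECT

Derivation:
S₀ = ε-closure({0}) = {0,1,2}
'd' @ 1: {3,4}
'e' @ 2: {1,5}  ✓accept
'e' @ 3: {}  — dead — no transitions
rest 'bebb' ignored (set empty)
final: {}; accept 1 not in set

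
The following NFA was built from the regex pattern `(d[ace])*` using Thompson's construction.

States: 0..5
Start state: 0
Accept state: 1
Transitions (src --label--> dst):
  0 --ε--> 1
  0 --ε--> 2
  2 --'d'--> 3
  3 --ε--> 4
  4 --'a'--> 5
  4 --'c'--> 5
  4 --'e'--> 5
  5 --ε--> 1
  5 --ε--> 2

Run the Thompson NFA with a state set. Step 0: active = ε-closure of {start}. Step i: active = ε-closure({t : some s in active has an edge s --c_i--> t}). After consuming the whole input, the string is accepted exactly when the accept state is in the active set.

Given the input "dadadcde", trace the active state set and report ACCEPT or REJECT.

S₀ = ε-closure({0}) = {0,1,2}
'd' @ 1: {3,4}
'a' @ 2: {1,2,5}  ✓accept
'd' @ 3: {3,4}
'a' @ 4: {1,2,5}  ✓accept
'd' @ 5: {3,4}
'c' @ 6: {1,2,5}  ✓accept
'd' @ 7: {3,4}
'e' @ 8: {1,2,5}  ✓accept
final: {1,2,5}; accept 1 in set

Answer: ACCEPT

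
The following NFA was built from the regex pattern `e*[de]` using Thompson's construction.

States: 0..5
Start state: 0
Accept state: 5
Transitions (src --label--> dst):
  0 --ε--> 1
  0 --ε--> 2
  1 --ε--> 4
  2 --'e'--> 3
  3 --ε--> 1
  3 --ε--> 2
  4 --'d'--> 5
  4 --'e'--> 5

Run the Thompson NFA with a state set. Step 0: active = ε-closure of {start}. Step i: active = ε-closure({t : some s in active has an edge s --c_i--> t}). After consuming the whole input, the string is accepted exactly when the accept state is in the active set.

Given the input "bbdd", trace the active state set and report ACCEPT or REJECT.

start: ε-closure({0}) = {0,1,2,4}
'b' @ 1: {}  — state set empty
rest 'bdd' ignored (set empty)
final: {}; accept 5 not in set

Answer: REJECT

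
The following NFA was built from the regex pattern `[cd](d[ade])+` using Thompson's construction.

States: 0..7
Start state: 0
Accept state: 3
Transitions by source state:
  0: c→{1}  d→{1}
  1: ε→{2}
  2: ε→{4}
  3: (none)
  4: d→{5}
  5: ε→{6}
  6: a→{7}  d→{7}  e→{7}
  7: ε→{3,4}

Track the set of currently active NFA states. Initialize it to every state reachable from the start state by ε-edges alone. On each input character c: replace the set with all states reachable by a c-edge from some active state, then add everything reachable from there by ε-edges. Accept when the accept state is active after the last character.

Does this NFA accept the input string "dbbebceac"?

S₀ = ε-closure({0}) = {0}
'd' @ 1: {1,2,4}
'b' @ 2: {}  — dead — no transitions
rest 'bebceac' ignored (set empty)
final: {}; accept 3 not in set

Answer: REJECT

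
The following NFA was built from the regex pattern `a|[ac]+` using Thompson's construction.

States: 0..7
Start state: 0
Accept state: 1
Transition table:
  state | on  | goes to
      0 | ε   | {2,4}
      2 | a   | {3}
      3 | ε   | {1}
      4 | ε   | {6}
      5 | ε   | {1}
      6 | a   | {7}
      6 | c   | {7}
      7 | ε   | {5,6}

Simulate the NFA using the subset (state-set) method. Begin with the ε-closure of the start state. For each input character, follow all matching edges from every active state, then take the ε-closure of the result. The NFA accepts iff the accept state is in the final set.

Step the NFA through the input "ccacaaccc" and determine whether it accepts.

start: ε-closure({0}) = {0,2,4,6}
'c' @ 1: {1,5,6,7}  [accepting]
'c' @ 2: {1,5,6,7}  [accepting]
'a' @ 3: {1,5,6,7}  [accepting]
'c' @ 4: {1,5,6,7}  [accepting]
'a' @ 5: {1,5,6,7}  [accepting]
'a' @ 6: {1,5,6,7}  [accepting]
'c' @ 7: {1,5,6,7}  [accepting]
'c' @ 8: {1,5,6,7}  [accepting]
'c' @ 9: {1,5,6,7}  [accepting]
end set {1,5,6,7} — state 1 in

Answer: ACCEPT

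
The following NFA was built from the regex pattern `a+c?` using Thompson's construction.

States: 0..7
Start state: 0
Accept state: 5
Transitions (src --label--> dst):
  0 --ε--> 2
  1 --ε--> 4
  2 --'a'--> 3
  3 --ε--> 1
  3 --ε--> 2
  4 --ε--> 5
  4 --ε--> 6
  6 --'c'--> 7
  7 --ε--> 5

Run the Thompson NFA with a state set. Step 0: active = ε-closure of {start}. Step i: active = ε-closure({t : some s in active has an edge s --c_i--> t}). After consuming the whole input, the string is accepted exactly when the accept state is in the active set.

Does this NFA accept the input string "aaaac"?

Answer: ACCEPT

Steps:
S₀ = ε-closure({0}) = {0,2}
'a' @ 1: {1,2,3,4,5,6}  [accepting]
'a' @ 2: {1,2,3,4,5,6}  [accepting]
'a' @ 3: {1,2,3,4,5,6}  [accepting]
'a' @ 4: {1,2,3,4,5,6}  [accepting]
'c' @ 5: {5,7}  [accepting]
final: {5,7}; accept 5 in set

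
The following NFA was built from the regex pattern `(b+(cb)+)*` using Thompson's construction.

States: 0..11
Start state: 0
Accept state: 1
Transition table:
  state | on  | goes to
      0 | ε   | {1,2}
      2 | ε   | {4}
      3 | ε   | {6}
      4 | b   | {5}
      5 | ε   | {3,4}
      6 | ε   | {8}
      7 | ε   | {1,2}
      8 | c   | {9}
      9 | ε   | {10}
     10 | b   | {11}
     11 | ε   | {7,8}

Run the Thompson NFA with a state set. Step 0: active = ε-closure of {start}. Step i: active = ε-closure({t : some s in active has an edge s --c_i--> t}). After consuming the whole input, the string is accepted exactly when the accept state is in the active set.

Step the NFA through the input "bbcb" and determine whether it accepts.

initial (ε-close {0}): {0,1,2,4}
'b' @ 1: {3,4,5,6,8}
'b' @ 2: {3,4,5,6,8}
'c' @ 3: {9,10}
'b' @ 4: {1,2,4,7,8,11}  (accept∈set)
end set {1,2,4,7,8,11} — state 1 in

Answer: ACCEPT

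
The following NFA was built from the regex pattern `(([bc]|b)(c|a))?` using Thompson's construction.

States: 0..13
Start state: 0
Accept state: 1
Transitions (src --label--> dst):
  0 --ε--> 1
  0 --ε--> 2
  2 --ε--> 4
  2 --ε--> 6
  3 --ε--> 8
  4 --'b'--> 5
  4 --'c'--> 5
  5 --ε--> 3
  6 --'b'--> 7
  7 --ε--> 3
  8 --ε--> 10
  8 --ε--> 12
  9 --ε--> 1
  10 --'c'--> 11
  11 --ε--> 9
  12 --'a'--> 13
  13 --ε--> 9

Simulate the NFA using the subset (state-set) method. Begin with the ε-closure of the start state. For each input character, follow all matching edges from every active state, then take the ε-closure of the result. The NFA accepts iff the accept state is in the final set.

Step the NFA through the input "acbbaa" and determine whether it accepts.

start: ε-closure({0}) = {0,1,2,4,6}
'a' @ 1: {}  — state set empty
rest 'cbbaa' ignored (set empty)
after full input: {}  (accept=1 not in)

Answer: REJECT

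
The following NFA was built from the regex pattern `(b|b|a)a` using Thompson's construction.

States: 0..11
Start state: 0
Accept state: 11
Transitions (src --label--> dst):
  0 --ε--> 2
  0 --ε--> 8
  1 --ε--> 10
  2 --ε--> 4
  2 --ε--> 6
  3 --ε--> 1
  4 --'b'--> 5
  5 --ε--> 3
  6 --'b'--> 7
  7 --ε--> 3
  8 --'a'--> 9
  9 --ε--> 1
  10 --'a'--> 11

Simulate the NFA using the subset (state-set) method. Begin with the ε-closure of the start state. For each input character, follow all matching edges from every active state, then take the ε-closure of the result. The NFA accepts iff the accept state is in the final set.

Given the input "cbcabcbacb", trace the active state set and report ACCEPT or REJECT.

start: ε-closure({0}) = {0,2,4,6,8}
'c' @ 1: {}  — state set empty
rest 'bcabcbacb' ignored (set empty)
after full input: {}  (accept=11 not in)

Answer: REJECT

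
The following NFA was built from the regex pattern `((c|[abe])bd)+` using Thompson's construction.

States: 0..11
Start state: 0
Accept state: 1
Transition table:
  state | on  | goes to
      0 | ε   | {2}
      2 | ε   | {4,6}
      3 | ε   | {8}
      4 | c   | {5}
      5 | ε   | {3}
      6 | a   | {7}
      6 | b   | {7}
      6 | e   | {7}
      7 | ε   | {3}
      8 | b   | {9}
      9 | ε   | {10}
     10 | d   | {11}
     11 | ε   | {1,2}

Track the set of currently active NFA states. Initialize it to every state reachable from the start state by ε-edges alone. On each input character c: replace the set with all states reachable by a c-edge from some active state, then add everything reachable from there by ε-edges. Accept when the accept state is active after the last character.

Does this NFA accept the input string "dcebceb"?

Answer: REJECT

Steps:
initial (ε-close {0}): {0,2,4,6}
'd' @ 1: {}  — dead — no transitions
rest 'cebceb' ignored (set empty)
final: {}; accept 1 not in set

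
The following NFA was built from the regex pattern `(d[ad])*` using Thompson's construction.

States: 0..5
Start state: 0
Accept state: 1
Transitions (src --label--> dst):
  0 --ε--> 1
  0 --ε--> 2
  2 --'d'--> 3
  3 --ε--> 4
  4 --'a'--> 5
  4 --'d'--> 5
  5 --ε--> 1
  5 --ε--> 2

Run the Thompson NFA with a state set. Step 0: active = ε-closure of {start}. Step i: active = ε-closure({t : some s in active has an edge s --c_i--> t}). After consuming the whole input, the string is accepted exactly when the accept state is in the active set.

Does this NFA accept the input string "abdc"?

Answer: REJECT

Derivation:
S₀ = ε-closure({0}) = {0,1,2}
'a' @ 1: {}  — state set empty
rest 'bdc' ignored (set empty)
end set {} — state 1 not in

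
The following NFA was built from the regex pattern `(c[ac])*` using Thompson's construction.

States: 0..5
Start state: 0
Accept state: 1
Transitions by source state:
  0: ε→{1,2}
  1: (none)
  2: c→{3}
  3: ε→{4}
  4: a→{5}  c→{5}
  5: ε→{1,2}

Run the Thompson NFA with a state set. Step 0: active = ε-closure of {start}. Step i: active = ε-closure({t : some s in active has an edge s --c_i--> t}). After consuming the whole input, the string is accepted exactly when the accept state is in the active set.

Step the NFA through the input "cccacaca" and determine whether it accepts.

S₀ = ε-closure({0}) = {0,1,2}
'c' @ 1: {3,4}
'c' @ 2: {1,2,5}  [accepting]
'c' @ 3: {3,4}
'a' @ 4: {1,2,5}  [accepting]
'c' @ 5: {3,4}
'a' @ 6: {1,2,5}  [accepting]
'c' @ 7: {3,4}
'a' @ 8: {1,2,5}  [accepting]
final: {1,2,5}; accept 1 in set

Answer: ACCEPT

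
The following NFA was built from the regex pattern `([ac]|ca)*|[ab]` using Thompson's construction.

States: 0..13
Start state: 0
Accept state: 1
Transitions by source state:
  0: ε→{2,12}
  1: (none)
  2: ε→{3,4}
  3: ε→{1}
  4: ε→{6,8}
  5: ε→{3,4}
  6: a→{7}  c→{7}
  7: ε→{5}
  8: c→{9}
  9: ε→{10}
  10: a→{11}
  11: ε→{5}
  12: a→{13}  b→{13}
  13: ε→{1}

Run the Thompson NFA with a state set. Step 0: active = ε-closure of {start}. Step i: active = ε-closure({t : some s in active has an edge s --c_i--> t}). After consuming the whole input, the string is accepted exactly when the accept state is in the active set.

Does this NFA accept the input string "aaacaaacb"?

Answer: REJECT

Steps:
start: ε-closure({0}) = {0,1,2,3,4,6,8,12}
'a' @ 1: {1,3,4,5,6,7,8,13}  [accepting]
'a' @ 2: {1,3,4,5,6,7,8}  [accepting]
'a' @ 3: {1,3,4,5,6,7,8}  [accepting]
'c' @ 4: {1,3,4,5,6,7,8,9,10}  [accepting]
'a' @ 5: {1,3,4,5,6,7,8,11}  [accepting]
'a' @ 6: {1,3,4,5,6,7,8}  [accepting]
'a' @ 7: {1,3,4,5,6,7,8}  [accepting]
'c' @ 8: {1,3,4,5,6,7,8,9,10}  [accepting]
'b' @ 9: {}  — no active states
final: {}; accept 1 not in set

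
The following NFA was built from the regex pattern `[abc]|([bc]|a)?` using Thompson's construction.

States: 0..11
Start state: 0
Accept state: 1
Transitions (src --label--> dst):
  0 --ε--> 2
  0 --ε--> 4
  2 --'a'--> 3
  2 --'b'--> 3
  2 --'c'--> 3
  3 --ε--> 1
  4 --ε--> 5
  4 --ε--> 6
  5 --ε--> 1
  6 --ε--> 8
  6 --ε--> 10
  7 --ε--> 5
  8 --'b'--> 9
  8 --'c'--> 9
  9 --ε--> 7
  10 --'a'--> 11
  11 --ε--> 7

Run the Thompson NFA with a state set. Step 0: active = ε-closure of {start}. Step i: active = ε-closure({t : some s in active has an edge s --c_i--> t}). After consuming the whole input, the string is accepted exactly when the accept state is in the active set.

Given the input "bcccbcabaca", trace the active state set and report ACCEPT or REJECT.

Answer: REJECT

Derivation:
initial (ε-close {0}): {0,1,2,4,5,6,8,10}
'b' @ 1: {1,3,5,7,9}  (accept∈set)
'c' @ 2: {}  — state set empty
rest 'ccbcabaca' ignored (set empty)
final: {}; accept 1 not in set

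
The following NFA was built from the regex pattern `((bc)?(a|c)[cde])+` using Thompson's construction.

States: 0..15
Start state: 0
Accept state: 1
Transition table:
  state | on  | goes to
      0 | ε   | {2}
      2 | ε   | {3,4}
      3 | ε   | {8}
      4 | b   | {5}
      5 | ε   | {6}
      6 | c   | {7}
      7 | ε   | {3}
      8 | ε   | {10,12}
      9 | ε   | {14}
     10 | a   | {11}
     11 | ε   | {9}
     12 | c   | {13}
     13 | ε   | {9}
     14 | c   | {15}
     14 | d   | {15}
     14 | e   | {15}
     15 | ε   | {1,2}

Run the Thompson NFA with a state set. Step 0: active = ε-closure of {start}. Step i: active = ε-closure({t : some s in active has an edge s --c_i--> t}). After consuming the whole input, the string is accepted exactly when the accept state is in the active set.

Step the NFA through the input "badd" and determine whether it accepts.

Answer: REJECT

Derivation:
initial (ε-close {0}): {0,2,3,4,8,10,12}
'b' @ 1: {5,6}
'a' @ 2: {}  — no active states
rest 'dd' ignored (set empty)
final: {}; accept 1 not in set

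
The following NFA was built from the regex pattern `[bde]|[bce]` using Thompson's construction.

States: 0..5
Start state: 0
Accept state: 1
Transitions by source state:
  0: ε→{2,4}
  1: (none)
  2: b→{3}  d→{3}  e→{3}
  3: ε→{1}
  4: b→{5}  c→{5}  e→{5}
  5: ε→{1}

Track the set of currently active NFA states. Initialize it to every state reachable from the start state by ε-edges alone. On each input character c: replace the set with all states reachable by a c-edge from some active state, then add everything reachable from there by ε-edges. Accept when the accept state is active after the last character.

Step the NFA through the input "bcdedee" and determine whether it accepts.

start: ε-closure({0}) = {0,2,4}
'b' @ 1: {1,3,5}  (accept∈set)
'c' @ 2: {}  — no active states
rest 'dedee' ignored (set empty)
end set {} — state 1 not in

Answer: REJECT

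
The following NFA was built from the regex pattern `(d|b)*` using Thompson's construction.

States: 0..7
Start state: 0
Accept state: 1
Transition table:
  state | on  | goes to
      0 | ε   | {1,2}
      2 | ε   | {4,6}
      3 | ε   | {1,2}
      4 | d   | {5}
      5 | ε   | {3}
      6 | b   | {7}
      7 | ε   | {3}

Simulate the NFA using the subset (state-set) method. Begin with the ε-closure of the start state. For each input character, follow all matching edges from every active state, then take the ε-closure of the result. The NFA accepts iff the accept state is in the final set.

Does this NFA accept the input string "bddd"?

S₀ = ε-closure({0}) = {0,1,2,4,6}
'b' @ 1: {1,2,3,4,6,7}  ✓accept
'd' @ 2: {1,2,3,4,5,6}  ✓accept
'd' @ 3: {1,2,3,4,5,6}  ✓accept
'd' @ 4: {1,2,3,4,5,6}  ✓accept
end set {1,2,3,4,5,6} — state 1 in

Answer: ACCEPT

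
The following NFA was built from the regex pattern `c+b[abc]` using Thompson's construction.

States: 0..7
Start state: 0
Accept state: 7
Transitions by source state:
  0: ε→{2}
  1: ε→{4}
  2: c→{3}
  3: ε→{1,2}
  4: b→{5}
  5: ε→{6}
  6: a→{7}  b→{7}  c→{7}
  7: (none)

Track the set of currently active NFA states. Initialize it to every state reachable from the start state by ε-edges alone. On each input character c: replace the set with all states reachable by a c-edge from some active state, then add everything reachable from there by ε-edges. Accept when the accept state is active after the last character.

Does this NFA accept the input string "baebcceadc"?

Answer: REJECT

Steps:
initial (ε-close {0}): {0,2}
'b' @ 1: {}  — no active states
rest 'aebcceadc' ignored (set empty)
after full input: {}  (accept=7 not in)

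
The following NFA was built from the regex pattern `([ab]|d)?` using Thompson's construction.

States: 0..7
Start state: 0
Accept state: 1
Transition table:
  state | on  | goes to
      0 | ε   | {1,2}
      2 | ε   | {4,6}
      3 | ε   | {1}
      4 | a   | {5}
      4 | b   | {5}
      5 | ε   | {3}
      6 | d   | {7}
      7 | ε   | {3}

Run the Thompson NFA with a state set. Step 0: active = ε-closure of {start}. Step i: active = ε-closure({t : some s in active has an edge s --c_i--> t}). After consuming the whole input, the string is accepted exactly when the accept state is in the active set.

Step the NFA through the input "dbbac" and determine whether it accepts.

initial (ε-close {0}): {0,1,2,4,6}
'd' @ 1: {1,3,7}  (accept∈set)
'b' @ 2: {}  — state set empty
rest 'bac' ignored (set empty)
final: {}; accept 1 not in set

Answer: REJECT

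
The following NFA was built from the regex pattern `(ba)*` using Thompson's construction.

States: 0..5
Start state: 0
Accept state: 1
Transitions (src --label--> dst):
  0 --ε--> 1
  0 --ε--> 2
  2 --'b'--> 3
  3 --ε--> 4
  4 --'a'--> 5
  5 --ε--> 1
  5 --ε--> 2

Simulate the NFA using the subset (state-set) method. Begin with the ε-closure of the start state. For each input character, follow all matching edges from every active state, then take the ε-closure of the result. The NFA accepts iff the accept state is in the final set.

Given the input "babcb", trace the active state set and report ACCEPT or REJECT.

initial (ε-close {0}): {0,1,2}
'b' @ 1: {3,4}
'a' @ 2: {1,2,5}  ✓accept
'b' @ 3: {3,4}
'c' @ 4: {}  — dead — no transitions
rest 'b' ignored (set empty)
after full input: {}  (accept=1 not in)

Answer: REJECT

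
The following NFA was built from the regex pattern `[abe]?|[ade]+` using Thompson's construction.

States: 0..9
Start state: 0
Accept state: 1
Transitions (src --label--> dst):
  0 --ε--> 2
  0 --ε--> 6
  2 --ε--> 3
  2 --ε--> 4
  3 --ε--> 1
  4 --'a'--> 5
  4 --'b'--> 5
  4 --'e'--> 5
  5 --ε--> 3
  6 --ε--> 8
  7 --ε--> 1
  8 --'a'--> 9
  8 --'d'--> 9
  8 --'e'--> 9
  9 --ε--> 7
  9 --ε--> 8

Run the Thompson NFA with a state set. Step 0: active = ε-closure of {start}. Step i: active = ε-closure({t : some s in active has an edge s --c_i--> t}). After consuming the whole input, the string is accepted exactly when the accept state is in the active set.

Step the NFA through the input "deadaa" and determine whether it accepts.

start: ε-closure({0}) = {0,1,2,3,4,6,8}
'd' @ 1: {1,7,8,9}  (accept∈set)
'e' @ 2: {1,7,8,9}  (accept∈set)
'a' @ 3: {1,7,8,9}  (accept∈set)
'd' @ 4: {1,7,8,9}  (accept∈set)
'a' @ 5: {1,7,8,9}  (accept∈set)
'a' @ 6: {1,7,8,9}  (accept∈set)
after full input: {1,7,8,9}  (accept=1 in)

Answer: ACCEPT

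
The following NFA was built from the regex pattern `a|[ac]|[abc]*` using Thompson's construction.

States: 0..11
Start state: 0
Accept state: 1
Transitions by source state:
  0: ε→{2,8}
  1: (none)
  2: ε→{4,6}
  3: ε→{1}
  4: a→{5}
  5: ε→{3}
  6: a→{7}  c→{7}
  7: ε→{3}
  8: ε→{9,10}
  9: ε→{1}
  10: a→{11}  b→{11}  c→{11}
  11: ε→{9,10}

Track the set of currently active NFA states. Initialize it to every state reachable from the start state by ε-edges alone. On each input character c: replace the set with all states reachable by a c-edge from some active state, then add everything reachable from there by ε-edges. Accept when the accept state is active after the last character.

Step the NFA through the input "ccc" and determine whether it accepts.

Answer: ACCEPT

Steps:
initial (ε-close {0}): {0,1,2,4,6,8,9,10}
'c' @ 1: {1,3,7,9,10,11}  (accept∈set)
'c' @ 2: {1,9,10,11}  (accept∈set)
'c' @ 3: {1,9,10,11}  (accept∈set)
end set {1,9,10,11} — state 1 in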